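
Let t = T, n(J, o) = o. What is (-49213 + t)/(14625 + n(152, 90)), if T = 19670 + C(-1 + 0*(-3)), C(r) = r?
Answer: -9848/4905 ≈ -2.0077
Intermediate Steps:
T = 19669 (T = 19670 + (-1 + 0*(-3)) = 19670 + (-1 + 0) = 19670 - 1 = 19669)
t = 19669
(-49213 + t)/(14625 + n(152, 90)) = (-49213 + 19669)/(14625 + 90) = -29544/14715 = -29544*1/14715 = -9848/4905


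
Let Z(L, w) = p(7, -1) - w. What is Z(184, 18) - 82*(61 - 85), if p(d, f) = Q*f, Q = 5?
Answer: 1945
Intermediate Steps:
p(d, f) = 5*f
Z(L, w) = -5 - w (Z(L, w) = 5*(-1) - w = -5 - w)
Z(184, 18) - 82*(61 - 85) = (-5 - 1*18) - 82*(61 - 85) = (-5 - 18) - 82*(-24) = -23 - 1*(-1968) = -23 + 1968 = 1945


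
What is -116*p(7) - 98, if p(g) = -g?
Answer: 714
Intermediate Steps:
-116*p(7) - 98 = -(-116)*7 - 98 = -116*(-7) - 98 = 812 - 98 = 714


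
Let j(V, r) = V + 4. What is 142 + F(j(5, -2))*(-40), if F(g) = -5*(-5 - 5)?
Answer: -1858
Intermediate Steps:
j(V, r) = 4 + V
F(g) = 50 (F(g) = -5*(-10) = 50)
142 + F(j(5, -2))*(-40) = 142 + 50*(-40) = 142 - 2000 = -1858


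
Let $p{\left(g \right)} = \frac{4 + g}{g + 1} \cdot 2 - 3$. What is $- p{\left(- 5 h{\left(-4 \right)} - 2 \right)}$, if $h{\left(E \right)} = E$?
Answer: $\frac{13}{19} \approx 0.68421$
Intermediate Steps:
$p{\left(g \right)} = -3 + \frac{2 \left(4 + g\right)}{1 + g}$ ($p{\left(g \right)} = \frac{4 + g}{1 + g} 2 - 3 = \frac{2 \left(4 + g\right)}{1 + g} - 3 = -3 + \frac{2 \left(4 + g\right)}{1 + g}$)
$- p{\left(- 5 h{\left(-4 \right)} - 2 \right)} = - \frac{5 - \left(\left(-5\right) \left(-4\right) - 2\right)}{1 - -18} = - \frac{5 - \left(20 - 2\right)}{1 + \left(20 - 2\right)} = - \frac{5 - 18}{1 + 18} = - \frac{5 - 18}{19} = - \frac{-13}{19} = \left(-1\right) \left(- \frac{13}{19}\right) = \frac{13}{19}$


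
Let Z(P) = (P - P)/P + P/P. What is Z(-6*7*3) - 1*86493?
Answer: -86492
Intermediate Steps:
Z(P) = 1 (Z(P) = 0/P + 1 = 0 + 1 = 1)
Z(-6*7*3) - 1*86493 = 1 - 1*86493 = 1 - 86493 = -86492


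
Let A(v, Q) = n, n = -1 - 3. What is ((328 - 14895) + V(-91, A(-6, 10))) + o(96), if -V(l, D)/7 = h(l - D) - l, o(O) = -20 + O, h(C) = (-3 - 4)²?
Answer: -15471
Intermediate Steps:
h(C) = 49 (h(C) = (-7)² = 49)
n = -4
A(v, Q) = -4
V(l, D) = -343 + 7*l (V(l, D) = -7*(49 - l) = -343 + 7*l)
((328 - 14895) + V(-91, A(-6, 10))) + o(96) = ((328 - 14895) + (-343 + 7*(-91))) + (-20 + 96) = (-14567 + (-343 - 637)) + 76 = (-14567 - 980) + 76 = -15547 + 76 = -15471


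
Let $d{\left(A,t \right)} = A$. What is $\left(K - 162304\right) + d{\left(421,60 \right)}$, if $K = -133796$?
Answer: $-295679$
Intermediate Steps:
$\left(K - 162304\right) + d{\left(421,60 \right)} = \left(-133796 - 162304\right) + 421 = -296100 + 421 = -295679$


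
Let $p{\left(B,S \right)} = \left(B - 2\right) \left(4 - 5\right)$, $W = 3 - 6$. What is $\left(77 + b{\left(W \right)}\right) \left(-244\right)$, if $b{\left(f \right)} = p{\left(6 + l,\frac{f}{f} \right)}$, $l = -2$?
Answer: $-18300$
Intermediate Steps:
$W = -3$ ($W = 3 - 6 = -3$)
$p{\left(B,S \right)} = 2 - B$ ($p{\left(B,S \right)} = \left(-2 + B\right) \left(-1\right) = 2 - B$)
$b{\left(f \right)} = -2$ ($b{\left(f \right)} = 2 - \left(6 - 2\right) = 2 - 4 = -2$)
$\left(77 + b{\left(W \right)}\right) \left(-244\right) = \left(77 - 2\right) \left(-244\right) = 75 \left(-244\right) = -18300$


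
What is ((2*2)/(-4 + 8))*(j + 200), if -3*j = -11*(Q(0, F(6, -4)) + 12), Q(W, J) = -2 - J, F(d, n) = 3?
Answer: 677/3 ≈ 225.67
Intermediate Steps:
j = 77/3 (j = -(-11)*((-2 - 1*3) + 12)/3 = -(-11)*((-2 - 3) + 12)/3 = -(-11)*(-5 + 12)/3 = -(-11)*7/3 = -1/3*(-77) = 77/3 ≈ 25.667)
((2*2)/(-4 + 8))*(j + 200) = ((2*2)/(-4 + 8))*(77/3 + 200) = (4/4)*(677/3) = (4*(1/4))*(677/3) = 1*(677/3) = 677/3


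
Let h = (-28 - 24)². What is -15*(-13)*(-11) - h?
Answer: -4849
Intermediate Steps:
h = 2704 (h = (-52)² = 2704)
-15*(-13)*(-11) - h = -15*(-13)*(-11) - 1*2704 = 195*(-11) - 2704 = -2145 - 2704 = -4849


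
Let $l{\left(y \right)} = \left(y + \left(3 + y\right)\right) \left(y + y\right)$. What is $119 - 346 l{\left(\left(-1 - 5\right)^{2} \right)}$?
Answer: $-1868281$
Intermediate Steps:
$l{\left(y \right)} = 2 y \left(3 + 2 y\right)$ ($l{\left(y \right)} = \left(3 + 2 y\right) 2 y = 2 y \left(3 + 2 y\right)$)
$119 - 346 l{\left(\left(-1 - 5\right)^{2} \right)} = 119 - 346 \cdot 2 \left(-1 - 5\right)^{2} \left(3 + 2 \left(-1 - 5\right)^{2}\right) = 119 - 346 \cdot 2 \left(-6\right)^{2} \left(3 + 2 \left(-6\right)^{2}\right) = 119 - 346 \cdot 2 \cdot 36 \left(3 + 2 \cdot 36\right) = 119 - 346 \cdot 2 \cdot 36 \left(3 + 72\right) = 119 - 346 \cdot 2 \cdot 36 \cdot 75 = 119 - 1868400 = -1868281$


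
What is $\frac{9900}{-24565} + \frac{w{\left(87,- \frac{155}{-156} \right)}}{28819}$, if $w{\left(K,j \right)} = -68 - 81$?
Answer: $- \frac{57793657}{141587747} \approx -0.40818$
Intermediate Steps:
$w{\left(K,j \right)} = -149$ ($w{\left(K,j \right)} = -68 - 81 = -149$)
$\frac{9900}{-24565} + \frac{w{\left(87,- \frac{155}{-156} \right)}}{28819} = \frac{9900}{-24565} - \frac{149}{28819} = 9900 \left(- \frac{1}{24565}\right) - \frac{149}{28819} = - \frac{1980}{4913} - \frac{149}{28819} = - \frac{57793657}{141587747}$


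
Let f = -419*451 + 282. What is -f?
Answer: 188687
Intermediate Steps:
f = -188687 (f = -188969 + 282 = -188687)
-f = -1*(-188687) = 188687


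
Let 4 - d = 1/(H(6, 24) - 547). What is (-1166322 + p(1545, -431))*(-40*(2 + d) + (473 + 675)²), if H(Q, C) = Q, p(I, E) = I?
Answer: -830318487430968/541 ≈ -1.5348e+12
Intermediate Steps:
d = 2165/541 (d = 4 - 1/(6 - 547) = 4 - 1/(-541) = 4 - 1*(-1/541) = 4 + 1/541 = 2165/541 ≈ 4.0018)
(-1166322 + p(1545, -431))*(-40*(2 + d) + (473 + 675)²) = (-1166322 + 1545)*(-40*(2 + 2165/541) + (473 + 675)²) = -1164777*(-40*3247/541 + 1148²) = -1164777*(-129880/541 + 1317904) = -1164777*712856184/541 = -830318487430968/541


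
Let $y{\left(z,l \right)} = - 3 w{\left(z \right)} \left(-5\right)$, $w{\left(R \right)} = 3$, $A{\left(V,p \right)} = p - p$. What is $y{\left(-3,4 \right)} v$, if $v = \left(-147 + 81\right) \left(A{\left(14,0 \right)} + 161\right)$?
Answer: $-478170$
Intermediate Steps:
$A{\left(V,p \right)} = 0$
$y{\left(z,l \right)} = 45$ ($y{\left(z,l \right)} = \left(-3\right) 3 \left(-5\right) = \left(-9\right) \left(-5\right) = 45$)
$v = -10626$ ($v = \left(-147 + 81\right) \left(0 + 161\right) = \left(-66\right) 161 = -10626$)
$y{\left(-3,4 \right)} v = 45 \left(-10626\right) = -478170$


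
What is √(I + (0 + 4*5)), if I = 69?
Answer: √89 ≈ 9.4340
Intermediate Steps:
√(I + (0 + 4*5)) = √(69 + (0 + 4*5)) = √(69 + (0 + 20)) = √(69 + 20) = √89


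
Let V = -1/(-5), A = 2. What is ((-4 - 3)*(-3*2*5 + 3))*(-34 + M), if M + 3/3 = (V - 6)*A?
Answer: -44037/5 ≈ -8807.4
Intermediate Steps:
V = ⅕ (V = -1*(-⅕) = ⅕ ≈ 0.20000)
M = -63/5 (M = -1 + (⅕ - 6)*2 = -1 - 29/5*2 = -1 - 58/5 = -63/5 ≈ -12.600)
((-4 - 3)*(-3*2*5 + 3))*(-34 + M) = ((-4 - 3)*(-3*2*5 + 3))*(-34 - 63/5) = -7*(-6*5 + 3)*(-233/5) = -7*(-30 + 3)*(-233/5) = -7*(-27)*(-233/5) = 189*(-233/5) = -44037/5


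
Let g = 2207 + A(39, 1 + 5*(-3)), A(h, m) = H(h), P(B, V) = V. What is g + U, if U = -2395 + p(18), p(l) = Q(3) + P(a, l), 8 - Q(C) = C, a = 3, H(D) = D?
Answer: -126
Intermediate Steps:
Q(C) = 8 - C
p(l) = 5 + l (p(l) = (8 - 1*3) + l = (8 - 3) + l = 5 + l)
U = -2372 (U = -2395 + (5 + 18) = -2395 + 23 = -2372)
A(h, m) = h
g = 2246 (g = 2207 + 39 = 2246)
g + U = 2246 - 2372 = -126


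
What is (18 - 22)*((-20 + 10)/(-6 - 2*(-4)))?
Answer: 20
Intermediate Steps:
(18 - 22)*((-20 + 10)/(-6 - 2*(-4))) = -(-40)/(-6 + 8) = -(-40)/2 = -4*(-5) = 20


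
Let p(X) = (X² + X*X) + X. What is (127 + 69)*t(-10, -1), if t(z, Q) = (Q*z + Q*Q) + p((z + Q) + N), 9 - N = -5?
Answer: 6272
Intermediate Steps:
N = 14 (N = 9 - 1*(-5) = 9 + 5 = 14)
p(X) = X + 2*X² (p(X) = (X² + X²) + X = 2*X² + X = X + 2*X²)
t(z, Q) = Q² + Q*z + (14 + Q + z)*(29 + 2*Q + 2*z) (t(z, Q) = (Q*z + Q*Q) + ((z + Q) + 14)*(1 + 2*((z + Q) + 14)) = (Q*z + Q²) + ((Q + z) + 14)*(1 + 2*((Q + z) + 14)) = (Q² + Q*z) + (14 + Q + z)*(1 + 2*(14 + Q + z)) = (Q² + Q*z) + (14 + Q + z)*(1 + (28 + 2*Q + 2*z)) = (Q² + Q*z) + (14 + Q + z)*(29 + 2*Q + 2*z) = Q² + Q*z + (14 + Q + z)*(29 + 2*Q + 2*z))
(127 + 69)*t(-10, -1) = (127 + 69)*((-1)² - 1*(-10) + (14 - 1 - 10)*(29 + 2*(-1) + 2*(-10))) = 196*(1 + 10 + 3*(29 - 2 - 20)) = 196*(1 + 10 + 3*7) = 196*(1 + 10 + 21) = 196*32 = 6272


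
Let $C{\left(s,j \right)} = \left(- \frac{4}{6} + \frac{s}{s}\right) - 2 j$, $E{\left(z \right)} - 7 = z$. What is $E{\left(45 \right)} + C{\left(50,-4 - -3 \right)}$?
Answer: $\frac{163}{3} \approx 54.333$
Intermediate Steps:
$E{\left(z \right)} = 7 + z$
$C{\left(s,j \right)} = \frac{1}{3} - 2 j$ ($C{\left(s,j \right)} = \left(\left(-4\right) \frac{1}{6} + 1\right) - 2 j = \left(- \frac{2}{3} + 1\right) - 2 j = \frac{1}{3} - 2 j$)
$E{\left(45 \right)} + C{\left(50,-4 - -3 \right)} = \left(7 + 45\right) - \left(- \frac{1}{3} + 2 \left(-4 - -3\right)\right) = 52 - \left(- \frac{1}{3} + 2 \left(-4 + 3\right)\right) = 52 + \left(\frac{1}{3} - -2\right) = 52 + \left(\frac{1}{3} + 2\right) = 52 + \frac{7}{3} = \frac{163}{3}$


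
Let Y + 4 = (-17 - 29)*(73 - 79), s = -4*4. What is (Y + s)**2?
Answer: 65536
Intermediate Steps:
s = -16
Y = 272 (Y = -4 + (-17 - 29)*(73 - 79) = -4 - 46*(-6) = -4 + 276 = 272)
(Y + s)**2 = (272 - 16)**2 = 256**2 = 65536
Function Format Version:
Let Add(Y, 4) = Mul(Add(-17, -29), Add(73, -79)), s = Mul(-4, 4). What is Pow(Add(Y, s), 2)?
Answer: 65536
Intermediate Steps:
s = -16
Y = 272 (Y = Add(-4, Mul(Add(-17, -29), Add(73, -79))) = Add(-4, Mul(-46, -6)) = Add(-4, 276) = 272)
Pow(Add(Y, s), 2) = Pow(Add(272, -16), 2) = Pow(256, 2) = 65536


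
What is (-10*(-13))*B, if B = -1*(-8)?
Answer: 1040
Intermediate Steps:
B = 8
(-10*(-13))*B = -10*(-13)*8 = 130*8 = 1040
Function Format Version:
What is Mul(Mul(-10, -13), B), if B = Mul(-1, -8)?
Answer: 1040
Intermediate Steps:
B = 8
Mul(Mul(-10, -13), B) = Mul(Mul(-10, -13), 8) = Mul(130, 8) = 1040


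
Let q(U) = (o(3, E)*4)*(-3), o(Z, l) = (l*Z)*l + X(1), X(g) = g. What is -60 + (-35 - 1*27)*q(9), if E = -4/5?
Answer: 52812/25 ≈ 2112.5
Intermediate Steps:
E = -4/5 (E = -4*1/5 = -4/5 ≈ -0.80000)
o(Z, l) = 1 + Z*l**2 (o(Z, l) = (l*Z)*l + 1 = (Z*l)*l + 1 = Z*l**2 + 1 = 1 + Z*l**2)
q(U) = -876/25 (q(U) = ((1 + 3*(-4/5)**2)*4)*(-3) = ((1 + 3*(16/25))*4)*(-3) = ((1 + 48/25)*4)*(-3) = ((73/25)*4)*(-3) = (292/25)*(-3) = -876/25)
-60 + (-35 - 1*27)*q(9) = -60 + (-35 - 1*27)*(-876/25) = -60 + (-35 - 27)*(-876/25) = -60 - 62*(-876/25) = -60 + 54312/25 = 52812/25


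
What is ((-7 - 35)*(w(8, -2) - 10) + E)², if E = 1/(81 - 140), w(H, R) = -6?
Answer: 1571884609/3481 ≈ 4.5156e+5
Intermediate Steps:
E = -1/59 (E = 1/(-59) = -1/59 ≈ -0.016949)
((-7 - 35)*(w(8, -2) - 10) + E)² = ((-7 - 35)*(-6 - 10) - 1/59)² = (-42*(-16) - 1/59)² = (672 - 1/59)² = (39647/59)² = 1571884609/3481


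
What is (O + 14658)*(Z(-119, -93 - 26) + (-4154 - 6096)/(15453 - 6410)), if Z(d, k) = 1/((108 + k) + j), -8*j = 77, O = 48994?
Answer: -112256285288/1492095 ≈ -75234.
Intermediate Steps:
j = -77/8 (j = -⅛*77 = -77/8 ≈ -9.6250)
Z(d, k) = 1/(787/8 + k) (Z(d, k) = 1/((108 + k) - 77/8) = 1/(787/8 + k))
(O + 14658)*(Z(-119, -93 - 26) + (-4154 - 6096)/(15453 - 6410)) = (48994 + 14658)*(8/(787 + 8*(-93 - 26)) + (-4154 - 6096)/(15453 - 6410)) = 63652*(8/(787 + 8*(-119)) - 10250/9043) = 63652*(8/(787 - 952) - 10250*1/9043) = 63652*(8/(-165) - 10250/9043) = 63652*(8*(-1/165) - 10250/9043) = 63652*(-8/165 - 10250/9043) = 63652*(-1763594/1492095) = -112256285288/1492095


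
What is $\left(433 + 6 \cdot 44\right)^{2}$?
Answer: $485809$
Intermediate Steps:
$\left(433 + 6 \cdot 44\right)^{2} = \left(433 + 264\right)^{2} = 697^{2} = 485809$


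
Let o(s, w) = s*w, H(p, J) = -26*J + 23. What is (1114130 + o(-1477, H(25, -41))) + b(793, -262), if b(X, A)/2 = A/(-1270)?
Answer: -313894843/635 ≈ -4.9432e+5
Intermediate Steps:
b(X, A) = -A/635 (b(X, A) = 2*(A/(-1270)) = 2*(A*(-1/1270)) = 2*(-A/1270) = -A/635)
H(p, J) = 23 - 26*J
(1114130 + o(-1477, H(25, -41))) + b(793, -262) = (1114130 - 1477*(23 - 26*(-41))) - 1/635*(-262) = (1114130 - 1477*(23 + 1066)) + 262/635 = (1114130 - 1477*1089) + 262/635 = (1114130 - 1608453) + 262/635 = -494323 + 262/635 = -313894843/635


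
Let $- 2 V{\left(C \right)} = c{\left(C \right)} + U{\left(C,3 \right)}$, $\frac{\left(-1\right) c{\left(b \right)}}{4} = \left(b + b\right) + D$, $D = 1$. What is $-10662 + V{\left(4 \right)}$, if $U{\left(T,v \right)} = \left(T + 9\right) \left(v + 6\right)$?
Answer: $- \frac{21405}{2} \approx -10703.0$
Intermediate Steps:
$c{\left(b \right)} = -4 - 8 b$ ($c{\left(b \right)} = - 4 \left(\left(b + b\right) + 1\right) = - 4 \left(2 b + 1\right) = - 4 \left(1 + 2 b\right) = -4 - 8 b$)
$U{\left(T,v \right)} = \left(6 + v\right) \left(9 + T\right)$ ($U{\left(T,v \right)} = \left(9 + T\right) \left(6 + v\right) = \left(6 + v\right) \left(9 + T\right)$)
$V{\left(C \right)} = - \frac{77}{2} - \frac{C}{2}$ ($V{\left(C \right)} = - \frac{\left(-4 - 8 C\right) + \left(54 + 6 C + 9 \cdot 3 + C 3\right)}{2} = - \frac{\left(-4 - 8 C\right) + \left(54 + 6 C + 27 + 3 C\right)}{2} = - \frac{\left(-4 - 8 C\right) + \left(81 + 9 C\right)}{2} = - \frac{77 + C}{2} = - \frac{77}{2} - \frac{C}{2}$)
$-10662 + V{\left(4 \right)} = -10662 - \frac{81}{2} = - \frac{21405}{2}$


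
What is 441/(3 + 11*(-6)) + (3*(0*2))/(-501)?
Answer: -7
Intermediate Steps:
441/(3 + 11*(-6)) + (3*(0*2))/(-501) = 441/(3 - 66) + (3*0)*(-1/501) = 441/(-63) + 0*(-1/501) = 441*(-1/63) + 0 = -7 + 0 = -7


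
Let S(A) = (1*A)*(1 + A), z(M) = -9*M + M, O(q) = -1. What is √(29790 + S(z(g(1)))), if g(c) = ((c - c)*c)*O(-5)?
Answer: 3*√3310 ≈ 172.60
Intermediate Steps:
g(c) = 0 (g(c) = ((c - c)*c)*(-1) = (0*c)*(-1) = 0*(-1) = 0)
z(M) = -8*M
S(A) = A*(1 + A)
√(29790 + S(z(g(1)))) = √(29790 + (-8*0)*(1 - 8*0)) = √(29790 + 0*(1 + 0)) = √(29790 + 0*1) = √(29790 + 0) = √29790 = 3*√3310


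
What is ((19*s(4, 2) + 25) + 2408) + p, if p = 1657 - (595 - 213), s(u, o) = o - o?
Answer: 3708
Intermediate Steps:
s(u, o) = 0
p = 1275 (p = 1657 - 1*382 = 1657 - 382 = 1275)
((19*s(4, 2) + 25) + 2408) + p = ((19*0 + 25) + 2408) + 1275 = ((0 + 25) + 2408) + 1275 = (25 + 2408) + 1275 = 2433 + 1275 = 3708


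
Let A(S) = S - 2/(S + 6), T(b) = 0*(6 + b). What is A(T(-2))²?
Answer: ⅑ ≈ 0.11111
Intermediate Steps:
T(b) = 0
A(S) = S - 2/(6 + S)
A(T(-2))² = ((-2 + 0² + 6*0)/(6 + 0))² = ((-2 + 0 + 0)/6)² = ((⅙)*(-2))² = (-⅓)² = ⅑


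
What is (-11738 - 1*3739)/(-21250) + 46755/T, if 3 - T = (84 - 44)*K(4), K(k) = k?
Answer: -991113861/3336250 ≈ -297.07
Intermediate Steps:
T = -157 (T = 3 - (84 - 44)*4 = 3 - 40*4 = 3 - 1*160 = 3 - 160 = -157)
(-11738 - 1*3739)/(-21250) + 46755/T = (-11738 - 1*3739)/(-21250) + 46755/(-157) = (-11738 - 3739)*(-1/21250) + 46755*(-1/157) = -15477*(-1/21250) - 46755/157 = 15477/21250 - 46755/157 = -991113861/3336250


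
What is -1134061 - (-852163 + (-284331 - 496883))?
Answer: 499316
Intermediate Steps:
-1134061 - (-852163 + (-284331 - 496883)) = -1134061 - (-852163 - 781214) = -1134061 - 1*(-1633377) = -1134061 + 1633377 = 499316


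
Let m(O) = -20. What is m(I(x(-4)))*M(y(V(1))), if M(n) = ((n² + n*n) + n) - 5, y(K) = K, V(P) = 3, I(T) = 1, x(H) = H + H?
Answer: -320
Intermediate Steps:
x(H) = 2*H
M(n) = -5 + n + 2*n² (M(n) = ((n² + n²) + n) - 5 = (2*n² + n) - 5 = (n + 2*n²) - 5 = -5 + n + 2*n²)
m(I(x(-4)))*M(y(V(1))) = -20*(-5 + 3 + 2*3²) = -20*(-5 + 3 + 2*9) = -20*(-5 + 3 + 18) = -20*16 = -320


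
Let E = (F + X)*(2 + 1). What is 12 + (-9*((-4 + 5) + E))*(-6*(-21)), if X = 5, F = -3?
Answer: -7926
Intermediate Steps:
E = 6 (E = (-3 + 5)*(2 + 1) = 2*3 = 6)
12 + (-9*((-4 + 5) + E))*(-6*(-21)) = 12 + (-9*((-4 + 5) + 6))*(-6*(-21)) = 12 - 9*(1 + 6)*126 = 12 - 9*7*126 = 12 - 63*126 = 12 - 7938 = -7926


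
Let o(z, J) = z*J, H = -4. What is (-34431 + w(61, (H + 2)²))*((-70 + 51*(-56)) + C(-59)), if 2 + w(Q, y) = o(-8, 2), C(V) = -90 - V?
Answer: 101865693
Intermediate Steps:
o(z, J) = J*z
w(Q, y) = -18 (w(Q, y) = -2 + 2*(-8) = -2 - 16 = -18)
(-34431 + w(61, (H + 2)²))*((-70 + 51*(-56)) + C(-59)) = (-34431 - 18)*((-70 + 51*(-56)) + (-90 - 1*(-59))) = -34449*((-70 - 2856) + (-90 + 59)) = -34449*(-2926 - 31) = -34449*(-2957) = 101865693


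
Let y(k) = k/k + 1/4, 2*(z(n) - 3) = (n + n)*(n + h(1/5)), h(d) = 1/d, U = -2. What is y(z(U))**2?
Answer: 25/16 ≈ 1.5625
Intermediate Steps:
z(n) = 3 + n*(5 + n) (z(n) = 3 + ((n + n)*(n + 1/(1/5)))/2 = 3 + ((2*n)*(n + 1/(1*(1/5))))/2 = 3 + ((2*n)*(n + 1/(1/5)))/2 = 3 + ((2*n)*(n + 5))/2 = 3 + ((2*n)*(5 + n))/2 = 3 + (2*n*(5 + n))/2 = 3 + n*(5 + n))
y(k) = 5/4 (y(k) = 1 + 1*(1/4) = 1 + 1/4 = 5/4)
y(z(U))**2 = (5/4)**2 = 25/16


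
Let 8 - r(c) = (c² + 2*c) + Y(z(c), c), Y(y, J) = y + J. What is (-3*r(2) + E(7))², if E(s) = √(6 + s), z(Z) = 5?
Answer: (21 + √13)² ≈ 605.43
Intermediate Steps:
Y(y, J) = J + y
r(c) = 3 - c² - 3*c (r(c) = 8 - ((c² + 2*c) + (c + 5)) = 8 - ((c² + 2*c) + (5 + c)) = 8 - (5 + c² + 3*c) = 8 + (-5 - c² - 3*c) = 3 - c² - 3*c)
(-3*r(2) + E(7))² = (-3*(3 - 1*2² - 3*2) + √(6 + 7))² = (-3*(3 - 1*4 - 6) + √13)² = (-3*(3 - 4 - 6) + √13)² = (-3*(-7) + √13)² = (21 + √13)²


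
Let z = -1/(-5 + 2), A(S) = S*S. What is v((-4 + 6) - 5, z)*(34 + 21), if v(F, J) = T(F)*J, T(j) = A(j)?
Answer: 165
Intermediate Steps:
A(S) = S²
T(j) = j²
z = ⅓ (z = -1/(-3) = -1*(-⅓) = ⅓ ≈ 0.33333)
v(F, J) = J*F² (v(F, J) = F²*J = J*F²)
v((-4 + 6) - 5, z)*(34 + 21) = (((-4 + 6) - 5)²/3)*(34 + 21) = ((2 - 5)²/3)*55 = ((⅓)*(-3)²)*55 = ((⅓)*9)*55 = 3*55 = 165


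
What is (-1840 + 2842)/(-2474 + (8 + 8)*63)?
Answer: -501/733 ≈ -0.68349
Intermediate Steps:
(-1840 + 2842)/(-2474 + (8 + 8)*63) = 1002/(-2474 + 16*63) = 1002/(-2474 + 1008) = 1002/(-1466) = 1002*(-1/1466) = -501/733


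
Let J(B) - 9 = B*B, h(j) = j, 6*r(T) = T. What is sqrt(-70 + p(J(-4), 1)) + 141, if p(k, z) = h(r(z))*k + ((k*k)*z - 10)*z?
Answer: 141 + sqrt(19770)/6 ≈ 164.43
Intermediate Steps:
r(T) = T/6
J(B) = 9 + B**2 (J(B) = 9 + B*B = 9 + B**2)
p(k, z) = z*(-10 + z*k**2) + k*z/6 (p(k, z) = (z/6)*k + ((k*k)*z - 10)*z = k*z/6 + (k**2*z - 10)*z = k*z/6 + (z*k**2 - 10)*z = k*z/6 + (-10 + z*k**2)*z = k*z/6 + z*(-10 + z*k**2) = z*(-10 + z*k**2) + k*z/6)
sqrt(-70 + p(J(-4), 1)) + 141 = sqrt(-70 + (1/6)*1*(-60 + (9 + (-4)**2) + 6*1*(9 + (-4)**2)**2)) + 141 = sqrt(-70 + (1/6)*1*(-60 + (9 + 16) + 6*1*(9 + 16)**2)) + 141 = sqrt(-70 + (1/6)*1*(-60 + 25 + 6*1*25**2)) + 141 = sqrt(-70 + (1/6)*1*(-60 + 25 + 6*1*625)) + 141 = sqrt(-70 + (1/6)*1*(-60 + 25 + 3750)) + 141 = sqrt(-70 + (1/6)*1*3715) + 141 = sqrt(-70 + 3715/6) + 141 = sqrt(3295/6) + 141 = sqrt(19770)/6 + 141 = 141 + sqrt(19770)/6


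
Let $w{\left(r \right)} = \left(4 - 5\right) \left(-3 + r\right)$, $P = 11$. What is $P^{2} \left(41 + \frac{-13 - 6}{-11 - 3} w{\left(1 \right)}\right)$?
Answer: $\frac{37026}{7} \approx 5289.4$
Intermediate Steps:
$w{\left(r \right)} = 3 - r$ ($w{\left(r \right)} = - (-3 + r) = 3 - r$)
$P^{2} \left(41 + \frac{-13 - 6}{-11 - 3} w{\left(1 \right)}\right) = 11^{2} \left(41 + \frac{-13 - 6}{-11 - 3} \left(3 - 1\right)\right) = 121 \left(41 + - \frac{19}{-14} \left(3 - 1\right)\right) = 121 \left(41 + \left(-19\right) \left(- \frac{1}{14}\right) 2\right) = 121 \left(41 + \frac{19}{14} \cdot 2\right) = 121 \left(41 + \frac{19}{7}\right) = 121 \cdot \frac{306}{7} = \frac{37026}{7}$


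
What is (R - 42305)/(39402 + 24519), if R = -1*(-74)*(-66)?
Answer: -47189/63921 ≈ -0.73824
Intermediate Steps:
R = -4884 (R = 74*(-66) = -4884)
(R - 42305)/(39402 + 24519) = (-4884 - 42305)/(39402 + 24519) = -47189/63921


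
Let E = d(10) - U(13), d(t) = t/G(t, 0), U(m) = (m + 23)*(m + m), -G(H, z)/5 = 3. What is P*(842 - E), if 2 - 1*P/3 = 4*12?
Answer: -245456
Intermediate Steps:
G(H, z) = -15 (G(H, z) = -5*3 = -15)
U(m) = 2*m*(23 + m) (U(m) = (23 + m)*(2*m) = 2*m*(23 + m))
d(t) = -t/15 (d(t) = t/(-15) = t*(-1/15) = -t/15)
E = -2810/3 (E = -1/15*10 - 2*13*(23 + 13) = -2/3 - 2*13*36 = -2/3 - 1*936 = -2/3 - 936 = -2810/3 ≈ -936.67)
P = -138 (P = 6 - 12*12 = 6 - 3*48 = 6 - 144 = -138)
P*(842 - E) = -138*(842 - 1*(-2810/3)) = -138*(842 + 2810/3) = -138*5336/3 = -245456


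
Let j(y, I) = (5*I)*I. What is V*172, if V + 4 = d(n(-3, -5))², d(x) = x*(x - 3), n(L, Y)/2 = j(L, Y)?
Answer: 655846749312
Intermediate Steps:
j(y, I) = 5*I²
n(L, Y) = 10*Y² (n(L, Y) = 2*(5*Y²) = 10*Y²)
d(x) = x*(-3 + x)
V = 3813062496 (V = -4 + ((10*(-5)²)*(-3 + 10*(-5)²))² = -4 + ((10*25)*(-3 + 10*25))² = -4 + (250*(-3 + 250))² = -4 + (250*247)² = -4 + 61750² = -4 + 3813062500 = 3813062496)
V*172 = 3813062496*172 = 655846749312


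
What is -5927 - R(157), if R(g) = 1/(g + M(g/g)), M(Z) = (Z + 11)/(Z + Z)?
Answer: -966102/163 ≈ -5927.0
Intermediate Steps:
M(Z) = (11 + Z)/(2*Z) (M(Z) = (11 + Z)/((2*Z)) = (11 + Z)*(1/(2*Z)) = (11 + Z)/(2*Z))
R(g) = 1/(6 + g) (R(g) = 1/(g + (11 + g/g)/(2*((g/g)))) = 1/(g + (½)*(11 + 1)/1) = 1/(g + (½)*1*12) = 1/(g + 6) = 1/(6 + g))
-5927 - R(157) = -5927 - 1/(6 + 157) = -5927 - 1/163 = -966102/163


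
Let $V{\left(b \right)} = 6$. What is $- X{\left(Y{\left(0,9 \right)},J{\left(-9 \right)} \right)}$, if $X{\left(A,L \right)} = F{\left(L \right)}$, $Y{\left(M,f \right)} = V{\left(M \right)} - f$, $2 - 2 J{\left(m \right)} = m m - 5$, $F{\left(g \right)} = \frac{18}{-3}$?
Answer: $6$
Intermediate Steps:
$F{\left(g \right)} = -6$ ($F{\left(g \right)} = 18 \left(- \frac{1}{3}\right) = -6$)
$J{\left(m \right)} = \frac{7}{2} - \frac{m^{2}}{2}$ ($J{\left(m \right)} = 1 - \frac{m m - 5}{2} = 1 - \frac{m^{2} - 5}{2} = 1 - \frac{-5 + m^{2}}{2} = 1 - \left(- \frac{5}{2} + \frac{m^{2}}{2}\right) = \frac{7}{2} - \frac{m^{2}}{2}$)
$Y{\left(M,f \right)} = 6 - f$
$X{\left(A,L \right)} = -6$
$- X{\left(Y{\left(0,9 \right)},J{\left(-9 \right)} \right)} = \left(-1\right) \left(-6\right) = 6$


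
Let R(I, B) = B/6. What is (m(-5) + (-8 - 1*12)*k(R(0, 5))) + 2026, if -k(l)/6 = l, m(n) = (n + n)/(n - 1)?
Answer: 6383/3 ≈ 2127.7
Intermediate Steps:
R(I, B) = B/6 (R(I, B) = B*(⅙) = B/6)
m(n) = 2*n/(-1 + n) (m(n) = (2*n)/(-1 + n) = 2*n/(-1 + n))
k(l) = -6*l
(m(-5) + (-8 - 1*12)*k(R(0, 5))) + 2026 = (2*(-5)/(-1 - 5) + (-8 - 1*12)*(-5)) + 2026 = (2*(-5)/(-6) + (-8 - 12)*(-6*⅚)) + 2026 = (2*(-5)*(-⅙) - 20*(-5)) + 2026 = (5/3 + 100) + 2026 = 305/3 + 2026 = 6383/3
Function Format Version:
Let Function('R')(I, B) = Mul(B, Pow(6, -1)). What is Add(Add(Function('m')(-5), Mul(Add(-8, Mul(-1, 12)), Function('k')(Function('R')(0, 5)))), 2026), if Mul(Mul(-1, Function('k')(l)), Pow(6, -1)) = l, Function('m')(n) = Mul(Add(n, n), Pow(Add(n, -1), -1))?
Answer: Rational(6383, 3) ≈ 2127.7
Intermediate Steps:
Function('R')(I, B) = Mul(Rational(1, 6), B) (Function('R')(I, B) = Mul(B, Rational(1, 6)) = Mul(Rational(1, 6), B))
Function('m')(n) = Mul(2, n, Pow(Add(-1, n), -1)) (Function('m')(n) = Mul(Mul(2, n), Pow(Add(-1, n), -1)) = Mul(2, n, Pow(Add(-1, n), -1)))
Function('k')(l) = Mul(-6, l)
Add(Add(Function('m')(-5), Mul(Add(-8, Mul(-1, 12)), Function('k')(Function('R')(0, 5)))), 2026) = Add(Add(Mul(2, -5, Pow(Add(-1, -5), -1)), Mul(Add(-8, Mul(-1, 12)), Mul(-6, Mul(Rational(1, 6), 5)))), 2026) = Add(Add(Mul(2, -5, Pow(-6, -1)), Mul(Add(-8, -12), Mul(-6, Rational(5, 6)))), 2026) = Add(Add(Mul(2, -5, Rational(-1, 6)), Mul(-20, -5)), 2026) = Add(Add(Rational(5, 3), 100), 2026) = Add(Rational(305, 3), 2026) = Rational(6383, 3)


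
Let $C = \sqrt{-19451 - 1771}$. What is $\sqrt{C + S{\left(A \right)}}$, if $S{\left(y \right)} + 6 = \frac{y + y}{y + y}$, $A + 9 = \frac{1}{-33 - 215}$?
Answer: $\sqrt{-5 + 9 i \sqrt{262}} \approx 8.3894 + 8.6823 i$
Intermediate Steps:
$A = - \frac{2233}{248}$ ($A = -9 + \frac{1}{-33 - 215} = -9 + \frac{1}{-248} = -9 - \frac{1}{248} = - \frac{2233}{248} \approx -9.004$)
$C = 9 i \sqrt{262}$ ($C = \sqrt{-21222} = 9 i \sqrt{262} \approx 145.68 i$)
$S{\left(y \right)} = -5$ ($S{\left(y \right)} = -6 + \frac{y + y}{y + y} = -6 + \frac{2 y}{2 y} = -6 + 2 y \frac{1}{2 y} = -6 + 1 = -5$)
$\sqrt{C + S{\left(A \right)}} = \sqrt{9 i \sqrt{262} - 5} = \sqrt{-5 + 9 i \sqrt{262}}$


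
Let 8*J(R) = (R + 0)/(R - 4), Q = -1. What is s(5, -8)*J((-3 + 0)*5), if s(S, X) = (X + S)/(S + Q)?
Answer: -45/608 ≈ -0.074013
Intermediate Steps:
J(R) = R/(8*(-4 + R)) (J(R) = ((R + 0)/(R - 4))/8 = (R/(-4 + R))/8 = R/(8*(-4 + R)))
s(S, X) = (S + X)/(-1 + S) (s(S, X) = (X + S)/(S - 1) = (S + X)/(-1 + S))
s(5, -8)*J((-3 + 0)*5) = ((5 - 8)/(-1 + 5))*(((-3 + 0)*5)/(8*(-4 + (-3 + 0)*5))) = (-3/4)*((-3*5)/(8*(-4 - 3*5))) = ((¼)*(-3))*((⅛)*(-15)/(-4 - 15)) = -3*(-15)/(32*(-19)) = -3*(-15)*(-1)/(32*19) = -¾*15/152 = -45/608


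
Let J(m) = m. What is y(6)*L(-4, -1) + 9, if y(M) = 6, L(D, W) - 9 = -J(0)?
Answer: 63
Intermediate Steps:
L(D, W) = 9 (L(D, W) = 9 - 1*0 = 9 + 0 = 9)
y(6)*L(-4, -1) + 9 = 6*9 + 9 = 54 + 9 = 63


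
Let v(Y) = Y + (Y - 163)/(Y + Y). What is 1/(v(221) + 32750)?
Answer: 221/7286620 ≈ 3.0330e-5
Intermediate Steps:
v(Y) = Y + (-163 + Y)/(2*Y) (v(Y) = Y + (-163 + Y)/((2*Y)) = Y + (-163 + Y)*(1/(2*Y)) = Y + (-163 + Y)/(2*Y))
1/(v(221) + 32750) = 1/((½ + 221 - 163/2/221) + 32750) = 1/((½ + 221 - 163/2*1/221) + 32750) = 1/((½ + 221 - 163/442) + 32750) = 1/(48870/221 + 32750) = 1/(7286620/221) = 221/7286620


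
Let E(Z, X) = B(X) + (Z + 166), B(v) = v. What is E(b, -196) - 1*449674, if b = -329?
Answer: -450033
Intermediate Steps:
E(Z, X) = 166 + X + Z (E(Z, X) = X + (Z + 166) = X + (166 + Z) = 166 + X + Z)
E(b, -196) - 1*449674 = (166 - 196 - 329) - 1*449674 = -359 - 449674 = -450033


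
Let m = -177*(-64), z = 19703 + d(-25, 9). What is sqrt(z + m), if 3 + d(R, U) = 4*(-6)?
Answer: 2*sqrt(7751) ≈ 176.08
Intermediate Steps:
d(R, U) = -27 (d(R, U) = -3 + 4*(-6) = -3 - 24 = -27)
z = 19676 (z = 19703 - 27 = 19676)
m = 11328
sqrt(z + m) = sqrt(19676 + 11328) = sqrt(31004) = 2*sqrt(7751)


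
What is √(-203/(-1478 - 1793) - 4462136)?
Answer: 3*I*√5304706689107/3271 ≈ 2112.4*I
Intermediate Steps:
√(-203/(-1478 - 1793) - 4462136) = √(-203/(-3271) - 4462136) = √(-1/3271*(-203) - 4462136) = √(203/3271 - 4462136) = √(-14595646653/3271) = 3*I*√5304706689107/3271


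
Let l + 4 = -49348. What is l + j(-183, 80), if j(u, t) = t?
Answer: -49272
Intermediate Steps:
l = -49352 (l = -4 - 49348 = -49352)
l + j(-183, 80) = -49352 + 80 = -49272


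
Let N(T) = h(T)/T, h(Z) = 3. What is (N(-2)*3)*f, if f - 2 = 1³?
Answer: -27/2 ≈ -13.500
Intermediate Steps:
N(T) = 3/T
f = 3 (f = 2 + 1³ = 2 + 1 = 3)
(N(-2)*3)*f = ((3/(-2))*3)*3 = ((3*(-½))*3)*3 = -3/2*3*3 = -9/2*3 = -27/2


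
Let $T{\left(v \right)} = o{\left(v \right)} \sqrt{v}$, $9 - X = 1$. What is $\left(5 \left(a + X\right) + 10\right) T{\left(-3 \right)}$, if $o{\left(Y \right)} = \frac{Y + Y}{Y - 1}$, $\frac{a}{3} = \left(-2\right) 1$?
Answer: $30 i \sqrt{3} \approx 51.962 i$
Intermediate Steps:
$X = 8$ ($X = 9 - 1 = 8$)
$a = -6$ ($a = 3 \left(\left(-2\right) 1\right) = 3 \left(-2\right) = -6$)
$o{\left(Y \right)} = \frac{2 Y}{-1 + Y}$
$T{\left(v \right)} = \frac{2 v^{\frac{3}{2}}}{-1 + v}$ ($T{\left(v \right)} = \frac{2 v}{-1 + v} \sqrt{v} = \frac{2 v^{\frac{3}{2}}}{-1 + v}$)
$\left(5 \left(a + X\right) + 10\right) T{\left(-3 \right)} = \left(5 \left(-6 + 8\right) + 10\right) \frac{2 \left(-3\right)^{\frac{3}{2}}}{-1 - 3} = \left(5 \cdot 2 + 10\right) \frac{2 \left(- 3 i \sqrt{3}\right)}{-4} = \left(10 + 10\right) 2 \left(- 3 i \sqrt{3}\right) \left(- \frac{1}{4}\right) = 20 \frac{3 i \sqrt{3}}{2} = 30 i \sqrt{3}$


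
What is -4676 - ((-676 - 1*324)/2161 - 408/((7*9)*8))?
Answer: -212143819/45381 ≈ -4674.7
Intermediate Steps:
-4676 - ((-676 - 1*324)/2161 - 408/((7*9)*8)) = -4676 - ((-676 - 324)*(1/2161) - 408/(63*8)) = -4676 - (-1000*1/2161 - 408/504) = -4676 - (-1000/2161 - 408*1/504) = -4676 - (-1000/2161 - 17/21) = -4676 - 1*(-57737/45381) = -4676 + 57737/45381 = -212143819/45381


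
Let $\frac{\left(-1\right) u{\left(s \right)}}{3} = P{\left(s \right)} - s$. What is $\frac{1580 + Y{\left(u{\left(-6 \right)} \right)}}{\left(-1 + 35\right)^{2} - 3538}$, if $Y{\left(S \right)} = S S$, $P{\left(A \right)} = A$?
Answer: $- \frac{790}{1191} \approx -0.66331$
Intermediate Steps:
$u{\left(s \right)} = 0$ ($u{\left(s \right)} = - 3 \left(s - s\right) = \left(-3\right) 0 = 0$)
$Y{\left(S \right)} = S^{2}$
$\frac{1580 + Y{\left(u{\left(-6 \right)} \right)}}{\left(-1 + 35\right)^{2} - 3538} = \frac{1580 + 0^{2}}{\left(-1 + 35\right)^{2} - 3538} = \frac{1580 + 0}{34^{2} - 3538} = \frac{1580}{1156 - 3538} = \frac{1580}{-2382} = 1580 \left(- \frac{1}{2382}\right) = - \frac{790}{1191}$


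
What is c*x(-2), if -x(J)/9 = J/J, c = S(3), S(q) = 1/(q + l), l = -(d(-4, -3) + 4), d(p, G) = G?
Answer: -9/2 ≈ -4.5000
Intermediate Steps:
l = -1 (l = -(-3 + 4) = -1*1 = -1)
S(q) = 1/(-1 + q) (S(q) = 1/(q - 1) = 1/(-1 + q))
c = ½ (c = 1/(-1 + 3) = 1/2 = ½ ≈ 0.50000)
x(J) = -9 (x(J) = -9*J/J = -9*1 = -9)
c*x(-2) = (½)*(-9) = -9/2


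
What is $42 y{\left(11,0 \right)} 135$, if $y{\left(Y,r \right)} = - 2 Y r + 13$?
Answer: $73710$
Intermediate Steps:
$y{\left(Y,r \right)} = 13 - 2 Y r$ ($y{\left(Y,r \right)} = - 2 Y r + 13 = 13 - 2 Y r$)
$42 y{\left(11,0 \right)} 135 = 42 \left(13 - 22 \cdot 0\right) 135 = 42 \left(13 + 0\right) 135 = 42 \cdot 13 \cdot 135 = 546 \cdot 135 = 73710$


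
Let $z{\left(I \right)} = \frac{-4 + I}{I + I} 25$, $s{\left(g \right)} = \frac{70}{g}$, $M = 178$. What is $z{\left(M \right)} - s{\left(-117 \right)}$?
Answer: $\frac{266935}{20826} \approx 12.817$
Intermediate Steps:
$z{\left(I \right)} = \frac{25 \left(-4 + I\right)}{2 I}$ ($z{\left(I \right)} = \frac{-4 + I}{2 I} 25 = \frac{25 \left(-4 + I\right)}{2 I}$)
$z{\left(M \right)} - s{\left(-117 \right)} = \left(\frac{25}{2} - \frac{50}{178}\right) - \frac{70}{-117} = \left(\frac{25}{2} - \frac{25}{89}\right) - 70 \left(- \frac{1}{117}\right) = \left(\frac{25}{2} - \frac{25}{89}\right) - - \frac{70}{117} = \frac{2175}{178} + \frac{70}{117} = \frac{266935}{20826}$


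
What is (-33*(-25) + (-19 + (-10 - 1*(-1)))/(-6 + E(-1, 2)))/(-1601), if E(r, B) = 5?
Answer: -853/1601 ≈ -0.53279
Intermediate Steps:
(-33*(-25) + (-19 + (-10 - 1*(-1)))/(-6 + E(-1, 2)))/(-1601) = (-33*(-25) + (-19 + (-10 - 1*(-1)))/(-6 + 5))/(-1601) = (825 + (-19 + (-10 + 1))/(-1))*(-1/1601) = (825 + (-19 - 9)*(-1))*(-1/1601) = (825 - 28*(-1))*(-1/1601) = (825 + 28)*(-1/1601) = 853*(-1/1601) = -853/1601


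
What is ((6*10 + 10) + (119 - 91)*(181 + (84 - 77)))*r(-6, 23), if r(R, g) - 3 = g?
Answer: 138684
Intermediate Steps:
r(R, g) = 3 + g
((6*10 + 10) + (119 - 91)*(181 + (84 - 77)))*r(-6, 23) = ((6*10 + 10) + (119 - 91)*(181 + (84 - 77)))*(3 + 23) = ((60 + 10) + 28*(181 + 7))*26 = (70 + 28*188)*26 = (70 + 5264)*26 = 5334*26 = 138684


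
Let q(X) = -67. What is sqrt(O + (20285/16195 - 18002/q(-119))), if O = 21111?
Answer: 2*sqrt(251731919205655)/217013 ≈ 146.22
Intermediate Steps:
sqrt(O + (20285/16195 - 18002/q(-119))) = sqrt(21111 + (20285/16195 - 18002/(-67))) = sqrt(21111 + (20285*(1/16195) - 18002*(-1/67))) = sqrt(21111 + (4057/3239 + 18002/67)) = sqrt(21111 + 58580297/217013) = sqrt(4639941740/217013) = 2*sqrt(251731919205655)/217013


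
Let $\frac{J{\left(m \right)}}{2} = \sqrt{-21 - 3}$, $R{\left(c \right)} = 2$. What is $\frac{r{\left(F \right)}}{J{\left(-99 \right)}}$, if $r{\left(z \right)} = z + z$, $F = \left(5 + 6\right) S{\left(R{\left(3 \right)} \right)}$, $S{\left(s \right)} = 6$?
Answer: $- \frac{11 i \sqrt{6}}{2} \approx - 13.472 i$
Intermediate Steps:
$F = 66$ ($F = \left(5 + 6\right) 6 = 11 \cdot 6 = 66$)
$J{\left(m \right)} = 4 i \sqrt{6}$ ($J{\left(m \right)} = 2 \sqrt{-21 - 3} = 2 \sqrt{-24} = 2 \cdot 2 i \sqrt{6} = 4 i \sqrt{6}$)
$r{\left(z \right)} = 2 z$
$\frac{r{\left(F \right)}}{J{\left(-99 \right)}} = \frac{2 \cdot 66}{4 i \sqrt{6}} = 132 \left(- \frac{i \sqrt{6}}{24}\right) = - \frac{11 i \sqrt{6}}{2}$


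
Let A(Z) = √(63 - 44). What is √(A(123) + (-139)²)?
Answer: √(19321 + √19) ≈ 139.02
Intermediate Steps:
A(Z) = √19
√(A(123) + (-139)²) = √(√19 + (-139)²) = √(√19 + 19321) = √(19321 + √19)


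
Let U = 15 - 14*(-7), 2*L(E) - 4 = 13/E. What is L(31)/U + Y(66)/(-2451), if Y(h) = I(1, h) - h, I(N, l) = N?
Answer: 791177/17171706 ≈ 0.046074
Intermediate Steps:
L(E) = 2 + 13/(2*E) (L(E) = 2 + (13/E)/2 = 2 + 13/(2*E))
U = 113 (U = 15 + 98 = 113)
Y(h) = 1 - h
L(31)/U + Y(66)/(-2451) = (2 + (13/2)/31)/113 + (1 - 1*66)/(-2451) = (2 + (13/2)*(1/31))*(1/113) + (1 - 66)*(-1/2451) = (2 + 13/62)*(1/113) - 65*(-1/2451) = (137/62)*(1/113) + 65/2451 = 137/7006 + 65/2451 = 791177/17171706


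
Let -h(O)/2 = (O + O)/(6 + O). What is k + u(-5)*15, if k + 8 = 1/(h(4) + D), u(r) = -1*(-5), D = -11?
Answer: 4216/63 ≈ 66.921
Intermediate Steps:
u(r) = 5
h(O) = -4*O/(6 + O) (h(O) = -2*(O + O)/(6 + O) = -2*2*O/(6 + O) = -4*O/(6 + O))
k = -509/63 (k = -8 + 1/(-4*4/(6 + 4) - 11) = -8 + 1/(-4*4/10 - 11) = -8 + 1/(-4*4*⅒ - 11) = -8 + 1/(-8/5 - 11) = -8 + 1/(-63/5) = -8 - 5/63 = -509/63 ≈ -8.0794)
k + u(-5)*15 = -509/63 + 5*15 = -509/63 + 75 = 4216/63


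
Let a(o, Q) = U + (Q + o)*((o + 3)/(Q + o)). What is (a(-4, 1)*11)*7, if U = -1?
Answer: -154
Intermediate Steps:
a(o, Q) = 2 + o (a(o, Q) = -1 + (Q + o)*((o + 3)/(Q + o)) = -1 + (Q + o)*((3 + o)/(Q + o)) = -1 + (3 + o) = 2 + o)
(a(-4, 1)*11)*7 = ((2 - 4)*11)*7 = -2*11*7 = -22*7 = -154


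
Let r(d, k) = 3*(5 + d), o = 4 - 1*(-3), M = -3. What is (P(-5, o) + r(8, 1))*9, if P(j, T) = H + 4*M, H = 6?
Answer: 297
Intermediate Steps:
o = 7 (o = 4 + 3 = 7)
r(d, k) = 15 + 3*d
P(j, T) = -6 (P(j, T) = 6 + 4*(-3) = 6 - 12 = -6)
(P(-5, o) + r(8, 1))*9 = (-6 + (15 + 3*8))*9 = (-6 + (15 + 24))*9 = (-6 + 39)*9 = 33*9 = 297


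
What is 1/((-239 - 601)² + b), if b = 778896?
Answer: 1/1484496 ≈ 6.7363e-7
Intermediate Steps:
1/((-239 - 601)² + b) = 1/((-239 - 601)² + 778896) = 1/((-840)² + 778896) = 1/(705600 + 778896) = 1/1484496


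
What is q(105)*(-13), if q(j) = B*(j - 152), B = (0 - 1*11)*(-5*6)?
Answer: 201630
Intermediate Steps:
B = 330 (B = (0 - 11)*(-30) = -11*(-30) = 330)
q(j) = -50160 + 330*j (q(j) = 330*(j - 152) = 330*(-152 + j) = -50160 + 330*j)
q(105)*(-13) = (-50160 + 330*105)*(-13) = (-50160 + 34650)*(-13) = -15510*(-13) = 201630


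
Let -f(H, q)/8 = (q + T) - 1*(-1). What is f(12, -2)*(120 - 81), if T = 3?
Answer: -624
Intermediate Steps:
f(H, q) = -32 - 8*q (f(H, q) = -8*((q + 3) - 1*(-1)) = -8*((3 + q) + 1) = -8*(4 + q) = -32 - 8*q)
f(12, -2)*(120 - 81) = (-32 - 8*(-2))*(120 - 81) = (-32 + 16)*39 = -16*39 = -624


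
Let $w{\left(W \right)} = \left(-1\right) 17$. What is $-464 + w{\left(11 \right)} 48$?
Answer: $-1280$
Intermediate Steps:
$w{\left(W \right)} = -17$
$-464 + w{\left(11 \right)} 48 = -464 - 816 = -1280$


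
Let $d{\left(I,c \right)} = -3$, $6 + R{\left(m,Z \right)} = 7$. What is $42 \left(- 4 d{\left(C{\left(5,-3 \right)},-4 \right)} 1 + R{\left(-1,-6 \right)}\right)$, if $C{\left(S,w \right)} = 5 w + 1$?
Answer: $546$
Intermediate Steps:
$R{\left(m,Z \right)} = 1$ ($R{\left(m,Z \right)} = -6 + 7 = 1$)
$C{\left(S,w \right)} = 1 + 5 w$
$42 \left(- 4 d{\left(C{\left(5,-3 \right)},-4 \right)} 1 + R{\left(-1,-6 \right)}\right) = 42 \left(\left(-4\right) \left(-3\right) 1 + 1\right) = 42 \left(12 \cdot 1 + 1\right) = 42 \left(12 + 1\right) = 42 \cdot 13 = 546$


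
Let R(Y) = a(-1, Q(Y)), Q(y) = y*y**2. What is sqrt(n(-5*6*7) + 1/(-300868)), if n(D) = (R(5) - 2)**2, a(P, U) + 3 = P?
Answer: sqrt(814693905599)/150434 ≈ 6.0000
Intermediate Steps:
Q(y) = y**3
a(P, U) = -3 + P
R(Y) = -4 (R(Y) = -3 - 1 = -4)
n(D) = 36 (n(D) = (-4 - 2)**2 = (-6)**2 = 36)
sqrt(n(-5*6*7) + 1/(-300868)) = sqrt(36 + 1/(-300868)) = sqrt(36 - 1/300868) = sqrt(10831247/300868) = sqrt(814693905599)/150434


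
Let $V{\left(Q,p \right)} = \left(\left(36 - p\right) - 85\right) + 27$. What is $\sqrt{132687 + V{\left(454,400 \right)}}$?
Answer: $\sqrt{132265} \approx 363.68$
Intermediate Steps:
$V{\left(Q,p \right)} = -22 - p$ ($V{\left(Q,p \right)} = \left(-49 - p\right) + 27 = -22 - p$)
$\sqrt{132687 + V{\left(454,400 \right)}} = \sqrt{132687 - 422} = \sqrt{132265}$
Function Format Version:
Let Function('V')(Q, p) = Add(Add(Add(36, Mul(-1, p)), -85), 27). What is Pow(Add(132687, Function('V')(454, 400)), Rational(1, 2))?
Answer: Pow(132265, Rational(1, 2)) ≈ 363.68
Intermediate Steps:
Function('V')(Q, p) = Add(-22, Mul(-1, p)) (Function('V')(Q, p) = Add(Add(-49, Mul(-1, p)), 27) = Add(-22, Mul(-1, p)))
Pow(Add(132687, Function('V')(454, 400)), Rational(1, 2)) = Pow(Add(132687, Add(-22, Mul(-1, 400))), Rational(1, 2)) = Pow(Add(132687, Add(-22, -400)), Rational(1, 2)) = Pow(Add(132687, -422), Rational(1, 2)) = Pow(132265, Rational(1, 2))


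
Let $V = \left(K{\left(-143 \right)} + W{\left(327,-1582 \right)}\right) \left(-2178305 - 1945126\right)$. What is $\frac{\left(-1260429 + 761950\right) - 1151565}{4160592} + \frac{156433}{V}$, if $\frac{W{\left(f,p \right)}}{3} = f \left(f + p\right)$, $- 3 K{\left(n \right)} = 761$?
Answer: $- \frac{349096252915870123}{880247550939535116} \approx -0.39659$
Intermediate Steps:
$K{\left(n \right)} = - \frac{761}{3}$ ($K{\left(n \right)} = \left(- \frac{1}{3}\right) 761 = - \frac{761}{3}$)
$W{\left(f,p \right)} = 3 f \left(f + p\right)$
$V = 5077628669802$ ($V = \left(- \frac{761}{3} + 3 \cdot 327 \left(327 - 1582\right)\right) \left(-2178305 - 1945126\right) = \left(- \frac{761}{3} + 3 \cdot 327 \left(-1255\right)\right) \left(-4123431\right) = \left(- \frac{761}{3} - 1231155\right) \left(-4123431\right) = \left(- \frac{3694226}{3}\right) \left(-4123431\right) = 5077628669802$)
$\frac{\left(-1260429 + 761950\right) - 1151565}{4160592} + \frac{156433}{V} = \frac{\left(-1260429 + 761950\right) - 1151565}{4160592} + \frac{156433}{5077628669802} = \left(-498479 - 1151565\right) \frac{1}{4160592} + 156433 \cdot \frac{1}{5077628669802} = \left(-1650044\right) \frac{1}{4160592} + \frac{156433}{5077628669802} = - \frac{412511}{1040148} + \frac{156433}{5077628669802} = - \frac{349096252915870123}{880247550939535116}$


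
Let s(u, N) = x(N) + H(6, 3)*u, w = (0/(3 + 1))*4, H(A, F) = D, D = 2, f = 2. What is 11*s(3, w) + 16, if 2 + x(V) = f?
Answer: 82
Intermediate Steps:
H(A, F) = 2
x(V) = 0 (x(V) = -2 + 2 = 0)
w = 0 (w = (0/4)*4 = ((¼)*0)*4 = 0*4 = 0)
s(u, N) = 2*u (s(u, N) = 0 + 2*u = 2*u)
11*s(3, w) + 16 = 11*(2*3) + 16 = 11*6 + 16 = 66 + 16 = 82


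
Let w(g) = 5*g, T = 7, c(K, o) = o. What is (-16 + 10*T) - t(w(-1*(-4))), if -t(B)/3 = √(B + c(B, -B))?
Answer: 54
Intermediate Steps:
t(B) = 0 (t(B) = -3*√(B - B) = -3*√0 = -3*0 = 0)
(-16 + 10*T) - t(w(-1*(-4))) = (-16 + 10*7) - 1*0 = (-16 + 70) + 0 = 54 + 0 = 54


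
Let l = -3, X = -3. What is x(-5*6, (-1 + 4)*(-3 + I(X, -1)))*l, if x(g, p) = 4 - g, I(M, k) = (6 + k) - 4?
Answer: -102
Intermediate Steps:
I(M, k) = 2 + k
x(-5*6, (-1 + 4)*(-3 + I(X, -1)))*l = (4 - (-5)*6)*(-3) = (4 - 1*(-30))*(-3) = (4 + 30)*(-3) = 34*(-3) = -102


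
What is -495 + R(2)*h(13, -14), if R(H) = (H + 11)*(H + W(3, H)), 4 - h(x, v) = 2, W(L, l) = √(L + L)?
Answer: -443 + 26*√6 ≈ -379.31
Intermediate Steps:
W(L, l) = √2*√L (W(L, l) = √(2*L) = √2*√L)
h(x, v) = 2 (h(x, v) = 4 - 1*2 = 4 - 2 = 2)
R(H) = (11 + H)*(H + √6) (R(H) = (H + 11)*(H + √2*√3) = (11 + H)*(H + √6))
-495 + R(2)*h(13, -14) = -495 + (2² + 11*2 + 11*√6 + 2*√6)*2 = -495 + (4 + 22 + 11*√6 + 2*√6)*2 = -495 + (26 + 13*√6)*2 = -495 + (52 + 26*√6) = -443 + 26*√6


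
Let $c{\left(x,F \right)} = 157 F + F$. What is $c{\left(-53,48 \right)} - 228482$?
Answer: $-220898$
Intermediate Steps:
$c{\left(x,F \right)} = 158 F$
$c{\left(-53,48 \right)} - 228482 = 158 \cdot 48 - 228482 = 7584 - 228482 = -220898$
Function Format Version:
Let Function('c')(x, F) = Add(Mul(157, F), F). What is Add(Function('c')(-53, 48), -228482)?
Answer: -220898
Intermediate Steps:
Function('c')(x, F) = Mul(158, F)
Add(Function('c')(-53, 48), -228482) = Add(Mul(158, 48), -228482) = Add(7584, -228482) = -220898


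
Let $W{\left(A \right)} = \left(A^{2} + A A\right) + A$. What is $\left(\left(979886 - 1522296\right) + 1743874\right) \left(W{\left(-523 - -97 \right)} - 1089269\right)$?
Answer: $-873155551752$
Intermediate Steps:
$W{\left(A \right)} = A + 2 A^{2}$ ($W{\left(A \right)} = \left(A^{2} + A^{2}\right) + A = 2 A^{2} + A = A + 2 A^{2}$)
$\left(\left(979886 - 1522296\right) + 1743874\right) \left(W{\left(-523 - -97 \right)} - 1089269\right) = \left(\left(979886 - 1522296\right) + 1743874\right) \left(\left(-523 - -97\right) \left(1 + 2 \left(-523 - -97\right)\right) - 1089269\right) = \left(-542410 + 1743874\right) \left(\left(-523 + 97\right) \left(1 + 2 \left(-523 + 97\right)\right) - 1089269\right) = 1201464 \left(- 426 \left(1 + 2 \left(-426\right)\right) - 1089269\right) = 1201464 \left(- 426 \left(1 - 852\right) - 1089269\right) = 1201464 \left(\left(-426\right) \left(-851\right) - 1089269\right) = 1201464 \left(362526 - 1089269\right) = 1201464 \left(-726743\right) = -873155551752$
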